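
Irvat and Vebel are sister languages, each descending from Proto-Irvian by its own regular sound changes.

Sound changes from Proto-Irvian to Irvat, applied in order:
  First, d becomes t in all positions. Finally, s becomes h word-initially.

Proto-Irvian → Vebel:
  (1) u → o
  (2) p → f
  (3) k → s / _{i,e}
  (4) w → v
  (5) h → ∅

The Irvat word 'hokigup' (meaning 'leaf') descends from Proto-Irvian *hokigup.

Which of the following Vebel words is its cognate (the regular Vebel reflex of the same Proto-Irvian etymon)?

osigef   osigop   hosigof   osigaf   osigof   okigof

Vebel: *hokigup > hokigop > hokigof > hosigof > osigof  (by vowel merger, unconditioned shift, palatalisation, h-loss)
Among the options, 'osigof' alone shows every Vebel change applied in order.

osigof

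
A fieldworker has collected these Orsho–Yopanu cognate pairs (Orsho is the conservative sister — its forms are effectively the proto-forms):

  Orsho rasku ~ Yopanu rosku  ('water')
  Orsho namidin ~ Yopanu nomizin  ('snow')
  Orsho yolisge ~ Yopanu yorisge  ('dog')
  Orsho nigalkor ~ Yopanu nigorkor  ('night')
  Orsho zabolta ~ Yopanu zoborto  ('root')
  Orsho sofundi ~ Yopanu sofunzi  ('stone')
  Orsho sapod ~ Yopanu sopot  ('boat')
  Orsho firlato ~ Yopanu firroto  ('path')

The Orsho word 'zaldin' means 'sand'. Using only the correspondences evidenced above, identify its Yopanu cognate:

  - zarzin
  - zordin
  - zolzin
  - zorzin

rasku ~ rosku, nigalkor ~ nigorkor — Orsho a corresponds to Yopanu o after a consonant, before a consonant other than r, m, n, p, b, f, v.
nigalkor ~ nigorkor, zabolta ~ zoborto — Orsho l corresponds to Yopanu r after a vowel, before a consonant other than r, m, n, p, b, f, v.
sofundi ~ sofunzi — Orsho d corresponds to Yopanu z after a consonant, before a front vowel.
Applying these to Orsho 'zaldin':
  zaldin → zoldin   (a→o after a consonant, before a consonant other than r, m, n, p, b, f, v)
  zoldin → zordin   (l→r after a vowel, before a consonant other than r, m, n, p, b, f, v)
  zordin → zorzin   (d→z after a consonant, before a front vowel)
So the Yopanu cognate is 'zorzin'.

zorzin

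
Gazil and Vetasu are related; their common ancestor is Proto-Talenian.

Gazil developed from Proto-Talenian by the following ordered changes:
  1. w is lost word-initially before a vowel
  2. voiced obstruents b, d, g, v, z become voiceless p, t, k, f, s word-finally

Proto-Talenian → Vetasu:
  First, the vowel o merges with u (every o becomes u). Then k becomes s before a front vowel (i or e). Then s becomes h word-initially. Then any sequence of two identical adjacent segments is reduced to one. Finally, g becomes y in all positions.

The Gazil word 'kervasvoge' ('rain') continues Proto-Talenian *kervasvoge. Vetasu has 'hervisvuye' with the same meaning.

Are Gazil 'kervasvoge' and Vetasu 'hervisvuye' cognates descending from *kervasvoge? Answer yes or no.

Derive the expected Vetasu reflex of *kervasvoge:
Vetasu: *kervasvoge > kervasvuge > servasvuge > hervasvuge > hervasvuye  (by vowel merger, palatalisation, debuccalisation, unconditioned shift)
The regular Vetasu reflex would be 'hervasvuye', but the attested form is 'hervisvuye'. The correspondence is irregular, so they are not cognates (the Vetasu form has a different source).

no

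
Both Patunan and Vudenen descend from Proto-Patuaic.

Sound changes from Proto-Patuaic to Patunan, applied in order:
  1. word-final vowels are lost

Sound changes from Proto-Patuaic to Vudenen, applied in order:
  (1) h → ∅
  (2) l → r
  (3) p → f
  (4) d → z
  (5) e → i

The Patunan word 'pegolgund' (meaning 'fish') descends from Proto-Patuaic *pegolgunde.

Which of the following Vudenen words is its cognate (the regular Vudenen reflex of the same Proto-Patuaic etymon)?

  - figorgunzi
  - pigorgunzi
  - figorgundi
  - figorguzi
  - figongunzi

Vudenen: *pegolgunde
  pegolgunde (rule 1 does not apply)
  pegolgunde → pegorgunde   [unconditioned shift]
  pegorgunde → fegorgunde   [unconditioned shift]
  fegorgunde → fegorgunze   [unconditioned shift]
  fegorgunze → figorgunzi   [vowel merger]
  giving Vudenen figorgunzi.

figorgunzi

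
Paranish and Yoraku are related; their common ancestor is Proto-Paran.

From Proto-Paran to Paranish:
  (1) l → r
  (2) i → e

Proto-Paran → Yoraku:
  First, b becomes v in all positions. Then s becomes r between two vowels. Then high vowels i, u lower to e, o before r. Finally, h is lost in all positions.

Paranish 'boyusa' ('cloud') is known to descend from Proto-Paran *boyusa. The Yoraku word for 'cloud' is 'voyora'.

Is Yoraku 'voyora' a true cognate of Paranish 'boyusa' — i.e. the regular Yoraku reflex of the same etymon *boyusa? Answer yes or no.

Derive the expected Yoraku reflex of *boyusa:
Yoraku: start from *boyusa.
  rule 1 (unconditioned shift): boyusa → voyusa
  rule 2 (rhotacism): voyusa → voyura
  rule 3 (pre-rhotic lowering): voyura → voyora
  rule 4: no change — voyora
  ⇒ Yoraku voyora
Yoraku 'voyora' matches the regular reflex exactly, so the pair is cognate.

yes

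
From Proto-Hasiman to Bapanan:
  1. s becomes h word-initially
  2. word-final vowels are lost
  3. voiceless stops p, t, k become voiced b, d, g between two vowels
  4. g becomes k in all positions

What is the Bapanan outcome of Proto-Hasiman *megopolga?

mekobolk

Bapanan: *megopolga
  megopolga (rule 1 does not apply)
  megopolga → megopolg   [apocope]
  megopolg → megobolg   [intervocalic voicing]
  megobolg → mekobolk   [unconditioned shift]
  giving Bapanan mekobolk.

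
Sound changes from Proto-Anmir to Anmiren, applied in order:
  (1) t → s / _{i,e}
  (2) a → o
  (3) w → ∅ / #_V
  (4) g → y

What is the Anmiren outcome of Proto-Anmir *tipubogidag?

sipuboyidoy

Anmiren: *tipubogidag > sipubogidag > sipubogidog > sipuboyidoy  (by palatalisation, vowel merger, unconditioned shift)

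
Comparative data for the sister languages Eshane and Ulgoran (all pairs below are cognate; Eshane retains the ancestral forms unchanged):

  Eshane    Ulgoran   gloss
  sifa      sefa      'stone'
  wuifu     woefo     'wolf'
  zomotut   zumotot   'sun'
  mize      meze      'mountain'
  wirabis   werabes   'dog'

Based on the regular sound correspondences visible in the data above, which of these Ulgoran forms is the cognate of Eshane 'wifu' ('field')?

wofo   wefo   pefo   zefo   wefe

sifa ~ sefa — Eshane i corresponds to Ulgoran e after a consonant, before a labial obstruent.
wuifu ~ woefo — Eshane u corresponds to Ulgoran o word-finally.
Applying these to Eshane 'wifu':
  wifu → wefu   (i→e after a consonant, before a labial obstruent)
  wefu → wefo   (u→o word-finally)
So the Ulgoran cognate is 'wefo'.

wefo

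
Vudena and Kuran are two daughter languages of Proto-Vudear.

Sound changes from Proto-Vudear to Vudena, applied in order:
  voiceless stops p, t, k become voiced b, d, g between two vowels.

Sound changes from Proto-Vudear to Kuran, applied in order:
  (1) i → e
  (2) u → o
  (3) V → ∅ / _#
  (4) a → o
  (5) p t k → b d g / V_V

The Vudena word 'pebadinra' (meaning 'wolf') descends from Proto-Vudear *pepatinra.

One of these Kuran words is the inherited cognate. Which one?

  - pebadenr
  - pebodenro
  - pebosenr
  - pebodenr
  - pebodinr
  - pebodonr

pebodenr

Kuran: *pepatinra > pepatenra > pepatenr > pepotenr > pebodenr  (by vowel merger, apocope, vowel merger, intervocalic voicing)
The other candidates each miss or misapply at least one Kuran change.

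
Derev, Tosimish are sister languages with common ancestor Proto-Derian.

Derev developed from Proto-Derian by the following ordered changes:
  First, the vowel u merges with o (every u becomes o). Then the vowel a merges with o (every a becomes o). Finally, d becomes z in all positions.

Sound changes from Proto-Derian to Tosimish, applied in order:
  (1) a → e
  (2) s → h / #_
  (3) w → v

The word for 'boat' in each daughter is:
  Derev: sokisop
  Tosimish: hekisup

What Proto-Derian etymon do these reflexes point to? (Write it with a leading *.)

Position 1: Derev has s, Tosimish has h. Derev preserves s here (none of its changes turn any other segment into s), so the proto-segment is *s.
Position 2: Derev has o, Tosimish has e. Taking the neighbouring segments as reconstructed: Derev o could go back to *a or *o or *u; Tosimish e could go back to *a or *e — the one source consistent with every daughter is *a.
Position 6: Derev has o, Tosimish has u. Tosimish preserves u here (none of its changes turn any other segment into u), so the proto-segment is *u.
Continuing position by position gives *sakisup; check it forward:
Derev: *sakisup > sakisop > sokisop  (by vowel merger, vowel merger)
Tosimish: start from *sakisup.
  rule 1 (vowel merger): sakisup → sekisup
  rule 2 (debuccalisation): sekisup → hekisup
  rule 3: no change — hekisup
  ⇒ Tosimish hekisup
No other proto-form is consistent with every reflex, so the reconstruction is *sakisup.

*sakisup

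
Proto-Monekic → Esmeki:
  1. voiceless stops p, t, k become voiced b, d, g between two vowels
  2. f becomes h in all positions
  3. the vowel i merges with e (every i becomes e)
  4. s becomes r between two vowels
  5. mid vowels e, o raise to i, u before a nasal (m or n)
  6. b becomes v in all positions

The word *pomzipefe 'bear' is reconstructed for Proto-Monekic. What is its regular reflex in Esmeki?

pumzevehe

Esmeki: *pomzipefe
  pomzipefe → pomzibefe   [intervocalic voicing]
  pomzibefe → pomzibehe   [unconditioned shift]
  pomzibehe → pomzebehe   [vowel merger]
  pomzebehe (rule 4 does not apply)
  pomzebehe → pumzebehe   [pre-nasal raising]
  pumzebehe → pumzevehe   [unconditioned shift]
  giving Esmeki pumzevehe.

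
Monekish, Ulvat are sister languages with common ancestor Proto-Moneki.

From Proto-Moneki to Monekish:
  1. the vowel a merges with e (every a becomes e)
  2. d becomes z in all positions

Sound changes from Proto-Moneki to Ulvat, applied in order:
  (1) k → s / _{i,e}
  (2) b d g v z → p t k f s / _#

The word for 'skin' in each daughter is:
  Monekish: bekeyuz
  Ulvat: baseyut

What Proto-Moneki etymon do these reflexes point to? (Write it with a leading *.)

Position 3: Monekish has k, Ulvat has s. Monekish preserves k here (none of its changes turn any other segment into k), so the proto-segment is *k.
Position 7: Monekish has z, Ulvat has t. Taking the neighbouring segments as reconstructed: Monekish z could go back to *d or *z; Ulvat t could go back to *t or *d — the one source consistent with every daughter is *d.
Position 2: Monekish has e, Ulvat has a. Ulvat preserves a here (none of its changes turn any other segment into a), so the proto-segment is *a.
The remaining positions agree across the daughters. Check the candidate against every language:
Monekish: *bakeyud > bekeyud > bekeyuz  (by vowel merger, unconditioned shift)
Ulvat: start from *bakeyud.
  rule 1 (palatalisation): bakeyud → baseyud
  rule 2 (final devoicing): baseyud → baseyut
  ⇒ Ulvat baseyut
*bakeyud is the unique common source.

*bakeyud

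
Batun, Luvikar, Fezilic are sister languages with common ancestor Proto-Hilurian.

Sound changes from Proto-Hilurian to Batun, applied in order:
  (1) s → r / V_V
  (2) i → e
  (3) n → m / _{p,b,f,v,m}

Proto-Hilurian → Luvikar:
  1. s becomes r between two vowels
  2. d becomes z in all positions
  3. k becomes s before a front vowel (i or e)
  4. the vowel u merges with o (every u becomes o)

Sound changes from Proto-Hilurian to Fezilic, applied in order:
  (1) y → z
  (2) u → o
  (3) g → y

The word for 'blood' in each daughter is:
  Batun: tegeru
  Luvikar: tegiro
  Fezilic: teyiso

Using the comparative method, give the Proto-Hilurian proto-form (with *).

Position 4: Batun has e, Luvikar has i, Fezilic has i. Luvikar preserves i here (none of its changes turn any other segment into i), so the proto-segment is *i.
Position 3: Batun has g, Luvikar has g, Fezilic has y. Batun preserves g here (none of its changes turn any other segment into g), so the proto-segment is *g.
Continuing position by position gives *tegisu; check it forward:
Batun: start from *tegisu.
  rule 1 (rhotacism): tegisu → tegiru
  rule 2 (vowel merger): tegiru → tegeru
  rule 3: no change — tegeru
  ⇒ Batun tegeru
Luvikar: *tegisu
  tegisu → tegiru   [rhotacism]
  tegiru (rule 2 does not apply)
  tegiru (rule 3 does not apply)
  tegiru → tegiro   [vowel merger]
  giving Luvikar tegiro.
Fezilic: *tegisu > tegiso > teyiso  (by vowel merger, unconditioned shift)
Only *tegisu yields all of Batun tegeru, Luvikar tegiro, Fezilic teyiso.

*tegisu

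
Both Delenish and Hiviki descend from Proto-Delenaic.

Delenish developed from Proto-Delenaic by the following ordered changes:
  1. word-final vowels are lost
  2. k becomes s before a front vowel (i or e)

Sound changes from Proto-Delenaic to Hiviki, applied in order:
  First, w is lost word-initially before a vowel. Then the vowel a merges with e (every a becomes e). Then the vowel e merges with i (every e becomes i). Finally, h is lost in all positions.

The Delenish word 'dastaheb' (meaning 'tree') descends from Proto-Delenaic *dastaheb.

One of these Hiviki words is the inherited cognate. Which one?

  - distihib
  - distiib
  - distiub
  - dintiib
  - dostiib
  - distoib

distiib

Hiviki: *dastaheb
  dastaheb (rule 1 does not apply)
  dastaheb → desteheb   [vowel merger]
  desteheb → distihib   [vowel merger]
  distihib → distiib   [h-loss]
  giving Hiviki distiib.
The other candidates each miss or misapply at least one Hiviki change.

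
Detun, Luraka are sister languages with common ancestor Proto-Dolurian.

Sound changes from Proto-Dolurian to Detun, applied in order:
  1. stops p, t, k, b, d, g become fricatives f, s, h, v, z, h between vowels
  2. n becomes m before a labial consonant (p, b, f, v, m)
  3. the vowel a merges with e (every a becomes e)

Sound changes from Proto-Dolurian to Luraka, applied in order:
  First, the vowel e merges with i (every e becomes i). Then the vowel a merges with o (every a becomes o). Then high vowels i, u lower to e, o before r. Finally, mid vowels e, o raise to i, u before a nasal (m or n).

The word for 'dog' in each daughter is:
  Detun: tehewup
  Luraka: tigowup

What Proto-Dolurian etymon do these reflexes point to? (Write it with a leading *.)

*tegawup

Position 2: Detun has e, Luraka has i. Taking the neighbouring segments as reconstructed: Detun e could go back to *a or *e; Luraka i could go back to *e or *i — the one source consistent with every daughter is *e.
Position 3: Detun has h, Luraka has g. Luraka preserves g here (none of its changes turn any other segment into g), so the proto-segment is *g.
Position 4: Detun has e, Luraka has o. Taking the neighbouring segments as reconstructed: Detun e could go back to *a or *e; Luraka o could go back to *a or *o — the one source consistent with every daughter is *a.
This points to *tegawup. Verify forward in each daughter:
Detun: *tegawup > tehawup > tehewup  (by intervocalic lenition, vowel merger)
Luraka: *tegawup
  tegawup → tigawup   [vowel merger]
  tigawup → tigowup   [vowel merger]
  tigowup (rule 3 does not apply)
  tigowup (rule 4 does not apply)
  giving Luraka tigowup.
No other proto-form is consistent with every reflex, so the reconstruction is *tegawup.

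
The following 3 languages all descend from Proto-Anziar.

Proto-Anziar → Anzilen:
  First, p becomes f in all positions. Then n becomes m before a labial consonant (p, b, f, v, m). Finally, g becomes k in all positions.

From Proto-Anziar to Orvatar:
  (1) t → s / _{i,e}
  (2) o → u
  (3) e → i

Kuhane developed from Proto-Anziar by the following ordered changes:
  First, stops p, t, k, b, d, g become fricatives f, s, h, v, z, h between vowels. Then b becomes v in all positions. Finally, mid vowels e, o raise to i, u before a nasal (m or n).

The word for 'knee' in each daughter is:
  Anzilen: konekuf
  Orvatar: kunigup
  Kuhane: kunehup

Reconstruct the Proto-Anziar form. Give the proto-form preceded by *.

*konegup

Position 4: Anzilen has e, Orvatar has i, Kuhane has e. Anzilen preserves e here (none of its changes turn any other segment into e), so the proto-segment is *e.
Position 2: Anzilen has o, Orvatar has u, Kuhane has u. Anzilen preserves o here (none of its changes turn any other segment into o), so the proto-segment is *o.
Continuing position by position gives *konegup; check it forward:
Anzilen: start from *konegup.
  rule 1 (unconditioned shift): konegup → koneguf
  rule 2: no change — koneguf
  rule 3 (unconditioned shift): koneguf → konekuf
  ⇒ Anzilen konekuf
Orvatar: start from *konegup.
  rule 1: no change — konegup
  rule 2 (vowel merger): konegup → kunegup
  rule 3 (vowel merger): kunegup → kunigup
  ⇒ Orvatar kunigup
Kuhane: *konegup > konehup > kunehup  (by intervocalic lenition, pre-nasal raising)
Only *konegup yields all of Anzilen konekuf, Orvatar kunigup, Kuhane kunehup.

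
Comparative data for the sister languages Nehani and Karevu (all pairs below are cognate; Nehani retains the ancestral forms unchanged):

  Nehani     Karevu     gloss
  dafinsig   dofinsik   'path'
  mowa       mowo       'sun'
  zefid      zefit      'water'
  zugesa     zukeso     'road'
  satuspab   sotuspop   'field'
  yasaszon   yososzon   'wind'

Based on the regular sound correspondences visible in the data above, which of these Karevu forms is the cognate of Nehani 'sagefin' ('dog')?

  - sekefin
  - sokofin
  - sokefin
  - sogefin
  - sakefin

satuspab ~ sotuspop, yasaszon ~ yososzon — Nehani a corresponds to Karevu o after a consonant, before a consonant other than r, m, n, p, b, f, v.
zugesa ~ zukeso — Nehani g corresponds to Karevu k between vowels (before a front vowel).
Applying these to Nehani 'sagefin':
  sagefin → sogefin   (a→o after a consonant, before a consonant other than r, m, n, p, b, f, v)
  sogefin → sokefin   (g→k between vowels (before a front vowel))
So the Karevu cognate is 'sokefin'.

sokefin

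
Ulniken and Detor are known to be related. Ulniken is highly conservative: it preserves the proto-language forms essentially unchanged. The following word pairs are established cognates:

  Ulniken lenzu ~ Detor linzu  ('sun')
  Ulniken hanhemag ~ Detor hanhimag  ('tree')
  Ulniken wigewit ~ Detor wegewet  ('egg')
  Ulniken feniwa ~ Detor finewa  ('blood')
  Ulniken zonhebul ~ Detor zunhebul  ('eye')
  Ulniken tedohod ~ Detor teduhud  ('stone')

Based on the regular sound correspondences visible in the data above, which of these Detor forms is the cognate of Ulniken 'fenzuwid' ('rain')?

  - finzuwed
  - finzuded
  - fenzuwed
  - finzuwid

lenzu ~ linzu, feniwa ~ finewa — Ulniken e corresponds to Detor i after a consonant, before a nasal.
wigewit ~ wegewet, feniwa ~ finewa — Ulniken i corresponds to Detor e after a consonant, before a consonant other than r, m, n, p, b, f, v.
Applying these to Ulniken 'fenzuwid':
  fenzuwid → finzuwid   (e→i after a consonant, before a nasal)
  finzuwid → finzuwed   (i→e after a consonant, before a consonant other than r, m, n, p, b, f, v)
So the Detor cognate is 'finzuwed'.

finzuwed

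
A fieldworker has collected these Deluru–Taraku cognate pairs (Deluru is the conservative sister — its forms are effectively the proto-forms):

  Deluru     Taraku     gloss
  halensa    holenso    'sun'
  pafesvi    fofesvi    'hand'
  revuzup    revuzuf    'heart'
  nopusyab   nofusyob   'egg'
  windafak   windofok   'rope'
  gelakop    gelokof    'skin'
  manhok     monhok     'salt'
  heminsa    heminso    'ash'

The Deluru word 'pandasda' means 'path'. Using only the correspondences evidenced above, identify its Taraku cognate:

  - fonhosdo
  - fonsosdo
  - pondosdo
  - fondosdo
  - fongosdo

pafesvi ~ fofesvi — Deluru p corresponds to Taraku f word-initially before a back vowel.
manhok ~ monhok — Deluru a corresponds to Taraku o after a consonant, before a nasal.
halensa ~ holenso, windafak ~ windofok — Deluru a corresponds to Taraku o after a consonant, before a consonant other than r, m, n, p, b, f, v.
halensa ~ holenso, heminsa ~ heminso — Deluru a corresponds to Taraku o word-finally.
Applying these to Deluru 'pandasda':
  pandasda → fandasda   (p→f word-initially before a back vowel)
  fandasda → fondasda   (a→o after a consonant, before a nasal)
  fondasda → fondosda   (a→o after a consonant, before a consonant other than r, m, n, p, b, f, v)
  fondosda → fondosdo   (a→o word-finally)
So the Taraku cognate is 'fondosdo'.

fondosdo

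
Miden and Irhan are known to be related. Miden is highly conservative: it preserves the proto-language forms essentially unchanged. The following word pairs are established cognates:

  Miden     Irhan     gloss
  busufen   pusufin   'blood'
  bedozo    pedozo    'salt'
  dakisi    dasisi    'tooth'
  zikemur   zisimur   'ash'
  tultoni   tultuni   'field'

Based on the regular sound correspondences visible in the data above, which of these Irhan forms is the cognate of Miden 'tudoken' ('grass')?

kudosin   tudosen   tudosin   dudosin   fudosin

zikemur ~ zisimur — Miden k corresponds to Irhan s between vowels (before a front vowel).
busufen ~ pusufin — Miden e corresponds to Irhan i after a consonant, before a nasal.
Applying these to Miden 'tudoken':
  tudoken → tudosen   (k→s between vowels (before a front vowel))
  tudosen → tudosin   (e→i after a consonant, before a nasal)
So the Irhan cognate is 'tudosin'.

tudosin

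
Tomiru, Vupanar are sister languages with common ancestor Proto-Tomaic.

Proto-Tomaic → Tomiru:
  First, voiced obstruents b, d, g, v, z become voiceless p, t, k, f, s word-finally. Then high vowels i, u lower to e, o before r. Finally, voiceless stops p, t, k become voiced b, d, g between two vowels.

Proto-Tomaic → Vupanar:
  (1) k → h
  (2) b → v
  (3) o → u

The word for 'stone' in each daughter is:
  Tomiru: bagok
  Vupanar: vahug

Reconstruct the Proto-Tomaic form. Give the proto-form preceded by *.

*bakog

Position 4: Tomiru has o, Vupanar has u. Taking the neighbouring segments as reconstructed: Tomiru o can only go back to *o; Vupanar u could go back to *o or *u — the one source consistent with every daughter is *o.
Position 3: Tomiru has g, Vupanar has h. Taking the neighbouring segments as reconstructed: Tomiru g could go back to *k or *g; Vupanar h could go back to *k or *h — the one source consistent with every daughter is *k.
Position 1: Tomiru has b, Vupanar has v. Taking the neighbouring segments as reconstructed: Tomiru b can only go back to *b; Vupanar v could go back to *b or *v — the one source consistent with every daughter is *b.
Continuing position by position gives *bakog; check it forward:
Tomiru: *bakog > bakok > bagok  (by final devoicing, intervocalic voicing)
Vupanar: start from *bakog.
  rule 1 (unconditioned shift): bakog → bahog
  rule 2 (unconditioned shift): bahog → vahog
  rule 3 (vowel merger): vahog → vahug
  ⇒ Vupanar vahug
*bakog is the unique common source.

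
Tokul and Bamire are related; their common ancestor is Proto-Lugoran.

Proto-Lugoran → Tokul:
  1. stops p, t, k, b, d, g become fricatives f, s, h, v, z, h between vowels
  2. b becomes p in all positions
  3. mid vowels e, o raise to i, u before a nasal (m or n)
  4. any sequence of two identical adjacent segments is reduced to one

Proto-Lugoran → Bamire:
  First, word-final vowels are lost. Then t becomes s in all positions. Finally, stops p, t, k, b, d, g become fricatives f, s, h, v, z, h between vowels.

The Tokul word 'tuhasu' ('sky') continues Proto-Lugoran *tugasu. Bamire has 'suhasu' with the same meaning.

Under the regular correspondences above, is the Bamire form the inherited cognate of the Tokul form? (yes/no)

Derive the expected Bamire reflex of *tugasu:
Bamire: *tugasu > tugas > sugas > suhas  (by apocope, unconditioned shift, intervocalic lenition)
The regular Bamire reflex would be 'suhas', but the attested form is 'suhasu'. The correspondence is irregular, so they are not cognates (the Bamire form has a different source).

no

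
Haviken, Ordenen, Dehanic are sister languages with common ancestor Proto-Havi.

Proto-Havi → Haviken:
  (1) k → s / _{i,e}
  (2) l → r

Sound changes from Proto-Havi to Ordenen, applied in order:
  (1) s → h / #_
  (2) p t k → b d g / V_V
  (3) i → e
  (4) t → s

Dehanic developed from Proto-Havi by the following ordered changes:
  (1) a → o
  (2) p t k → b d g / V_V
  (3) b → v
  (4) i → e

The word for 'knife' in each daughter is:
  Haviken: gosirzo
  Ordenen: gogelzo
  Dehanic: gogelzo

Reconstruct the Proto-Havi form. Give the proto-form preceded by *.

Position 5: Haviken has r, Ordenen has l, Dehanic has l. Ordenen preserves l here (none of its changes turn any other segment into l), so the proto-segment is *l.
Position 4: Haviken has i, Ordenen has e, Dehanic has e. Haviken preserves i here (none of its changes turn any other segment into i), so the proto-segment is *i.
Position 3: Haviken has s, Ordenen has g, Dehanic has g. Taking the neighbouring segments as reconstructed: Haviken s could go back to *k or *s; Ordenen g could go back to *k or *g; Dehanic g could go back to *k or *g — the one source consistent with every daughter is *k.
Verify the candidate proto-form against each daughter:
Haviken: start from *gokilzo.
  rule 1 (palatalisation): gokilzo → gosilzo
  rule 2 (unconditioned shift): gosilzo → gosirzo
  ⇒ Haviken gosirzo
Ordenen: start from *gokilzo.
  rule 1: no change — gokilzo
  rule 2 (intervocalic voicing): gokilzo → gogilzo
  rule 3 (vowel merger): gogilzo → gogelzo
  rule 4: no change — gogelzo
  ⇒ Ordenen gogelzo
Dehanic: start from *gokilzo.
  rule 1: no change — gokilzo
  rule 2 (intervocalic voicing): gokilzo → gogilzo
  rule 3: no change — gogilzo
  rule 4 (vowel merger): gogilzo → gogelzo
  ⇒ Dehanic gogelzo
Only *gokilzo yields all of Haviken gosirzo, Ordenen gogelzo, Dehanic gogelzo.

*gokilzo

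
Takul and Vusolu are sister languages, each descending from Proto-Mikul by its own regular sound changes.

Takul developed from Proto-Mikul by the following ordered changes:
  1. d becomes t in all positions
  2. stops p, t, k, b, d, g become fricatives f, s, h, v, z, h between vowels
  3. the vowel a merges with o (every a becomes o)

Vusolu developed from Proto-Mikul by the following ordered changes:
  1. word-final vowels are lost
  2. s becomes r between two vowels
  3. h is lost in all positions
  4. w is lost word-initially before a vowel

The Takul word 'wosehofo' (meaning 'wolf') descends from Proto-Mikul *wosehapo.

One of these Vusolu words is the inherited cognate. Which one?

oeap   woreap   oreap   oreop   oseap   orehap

Vusolu: *wosehapo > wosehap > worehap > woreap > oreap  (by apocope, rhotacism, h-loss, glide loss)
The other candidates each miss or misapply at least one Vusolu change.

oreap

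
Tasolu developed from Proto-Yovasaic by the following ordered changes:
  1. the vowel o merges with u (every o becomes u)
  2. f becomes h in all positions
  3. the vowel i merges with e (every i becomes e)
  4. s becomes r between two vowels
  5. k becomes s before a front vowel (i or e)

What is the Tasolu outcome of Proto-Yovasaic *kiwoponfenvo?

Tasolu: *kiwoponfenvo
  kiwoponfenvo → kiwupunfenvu   [vowel merger]
  kiwupunfenvu → kiwupunhenvu   [unconditioned shift]
  kiwupunhenvu → kewupunhenvu   [vowel merger]
  kewupunhenvu (rule 4 does not apply)
  kewupunhenvu → sewupunhenvu   [palatalisation]
  giving Tasolu sewupunhenvu.

sewupunhenvu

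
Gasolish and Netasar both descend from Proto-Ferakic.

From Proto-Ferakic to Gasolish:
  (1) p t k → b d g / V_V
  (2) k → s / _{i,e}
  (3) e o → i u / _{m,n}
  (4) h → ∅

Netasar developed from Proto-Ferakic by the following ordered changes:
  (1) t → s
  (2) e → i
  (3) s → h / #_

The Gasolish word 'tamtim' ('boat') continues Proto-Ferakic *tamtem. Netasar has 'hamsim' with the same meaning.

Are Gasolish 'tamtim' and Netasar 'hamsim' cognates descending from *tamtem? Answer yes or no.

Derive the expected Netasar reflex of *tamtem:
Netasar: *tamtem > samsem > samsim > hamsim  (by unconditioned shift, vowel merger, debuccalisation)
Netasar 'hamsim' matches the regular reflex exactly, so the pair is cognate.

yes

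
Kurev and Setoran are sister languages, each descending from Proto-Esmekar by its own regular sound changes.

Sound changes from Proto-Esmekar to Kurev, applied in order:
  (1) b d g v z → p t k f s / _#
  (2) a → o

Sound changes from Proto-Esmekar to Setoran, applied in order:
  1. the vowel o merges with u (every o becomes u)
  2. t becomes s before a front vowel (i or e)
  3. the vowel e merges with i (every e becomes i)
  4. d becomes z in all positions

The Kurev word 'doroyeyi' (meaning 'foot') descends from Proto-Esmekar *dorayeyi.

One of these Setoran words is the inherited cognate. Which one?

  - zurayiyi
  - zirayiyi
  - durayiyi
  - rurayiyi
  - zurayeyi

zurayiyi

Setoran: *dorayeyi
  dorayeyi → durayeyi   [vowel merger]
  durayeyi (rule 2 does not apply)
  durayeyi → durayiyi   [vowel merger]
  durayiyi → zurayiyi   [unconditioned shift]
  giving Setoran zurayiyi.
Only 'zurayiyi' matches the regular Setoran development of *dorayeyi.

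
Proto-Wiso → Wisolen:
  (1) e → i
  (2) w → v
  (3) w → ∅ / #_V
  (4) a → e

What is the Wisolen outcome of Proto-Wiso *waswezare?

vesvizeri

Wisolen: *waswezare
  waswezare → waswizari   [vowel merger]
  waswizari → vasvizari   [unconditioned shift]
  vasvizari (rule 3 does not apply)
  vasvizari → vesvizeri   [vowel merger]
  giving Wisolen vesvizeri.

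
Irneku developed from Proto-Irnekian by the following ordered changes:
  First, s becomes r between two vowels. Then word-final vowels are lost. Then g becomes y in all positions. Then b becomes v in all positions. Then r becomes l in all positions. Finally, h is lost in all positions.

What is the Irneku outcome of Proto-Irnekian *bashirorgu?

vasiloly

Irneku: *bashirorgu
  bashirorgu (rule 1 does not apply)
  bashirorgu → bashirorg   [apocope]
  bashirorg → bashirory   [unconditioned shift]
  bashirory → vashirory   [unconditioned shift]
  vashirory → vashiloly   [unconditioned shift]
  vashiloly → vasiloly   [h-loss]
  giving Irneku vasiloly.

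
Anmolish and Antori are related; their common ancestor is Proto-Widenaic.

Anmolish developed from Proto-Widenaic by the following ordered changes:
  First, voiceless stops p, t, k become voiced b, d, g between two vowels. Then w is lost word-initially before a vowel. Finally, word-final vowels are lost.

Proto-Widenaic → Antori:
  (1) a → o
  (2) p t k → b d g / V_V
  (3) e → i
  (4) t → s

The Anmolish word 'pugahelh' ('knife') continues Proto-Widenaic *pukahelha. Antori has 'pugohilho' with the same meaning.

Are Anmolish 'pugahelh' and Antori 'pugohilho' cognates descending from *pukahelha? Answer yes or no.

Derive the expected Antori reflex of *pukahelha:
Antori: *pukahelha > pukohelho > pugohelho > pugohilho  (by vowel merger, intervocalic voicing, vowel merger)
Antori 'pugohilho' matches the regular reflex exactly, so the pair is cognate.

yes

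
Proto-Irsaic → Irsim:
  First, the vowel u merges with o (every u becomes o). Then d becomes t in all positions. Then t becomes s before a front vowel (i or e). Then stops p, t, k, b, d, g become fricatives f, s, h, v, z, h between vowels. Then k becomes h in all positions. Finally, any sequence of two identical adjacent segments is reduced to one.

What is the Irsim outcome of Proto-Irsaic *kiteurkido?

hiseorhiso

Irsim: *kiteurkido
  kiteurkido → kiteorkido   [vowel merger]
  kiteorkido → kiteorkito   [unconditioned shift]
  kiteorkito → kiseorkito   [palatalisation]
  kiseorkito → kiseorkiso   [intervocalic lenition]
  kiseorkiso → hiseorhiso   [unconditioned shift]
  hiseorhiso (rule 6 does not apply)
  giving Irsim hiseorhiso.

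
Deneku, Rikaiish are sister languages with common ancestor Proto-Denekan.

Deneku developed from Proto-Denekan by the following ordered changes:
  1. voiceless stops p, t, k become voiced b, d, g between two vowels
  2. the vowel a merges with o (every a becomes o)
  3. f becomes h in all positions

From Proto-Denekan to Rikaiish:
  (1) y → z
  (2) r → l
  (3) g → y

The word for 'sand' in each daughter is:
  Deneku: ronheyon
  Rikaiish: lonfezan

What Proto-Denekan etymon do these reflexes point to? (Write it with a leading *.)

Position 4: Deneku has h, Rikaiish has f. Rikaiish preserves f here (none of its changes turn any other segment into f), so the proto-segment is *f.
Position 1: Deneku has r, Rikaiish has l. Deneku preserves r here (none of its changes turn any other segment into r), so the proto-segment is *r.
Position 6: Deneku has y, Rikaiish has z. Deneku preserves y here (none of its changes turn any other segment into y), so the proto-segment is *y.
This points to *ronfeyan. Verify forward in each daughter:
Deneku: start from *ronfeyan.
  rule 1: no change — ronfeyan
  rule 2 (vowel merger): ronfeyan → ronfeyon
  rule 3 (unconditioned shift): ronfeyon → ronheyon
  ⇒ Deneku ronheyon
Rikaiish: *ronfeyan
  ronfeyan → ronfezan   [unconditioned shift]
  ronfezan → lonfezan   [unconditioned shift]
  lonfezan (rule 3 does not apply)
  giving Rikaiish lonfezan.
*ronfeyan is the unique common source.

*ronfeyan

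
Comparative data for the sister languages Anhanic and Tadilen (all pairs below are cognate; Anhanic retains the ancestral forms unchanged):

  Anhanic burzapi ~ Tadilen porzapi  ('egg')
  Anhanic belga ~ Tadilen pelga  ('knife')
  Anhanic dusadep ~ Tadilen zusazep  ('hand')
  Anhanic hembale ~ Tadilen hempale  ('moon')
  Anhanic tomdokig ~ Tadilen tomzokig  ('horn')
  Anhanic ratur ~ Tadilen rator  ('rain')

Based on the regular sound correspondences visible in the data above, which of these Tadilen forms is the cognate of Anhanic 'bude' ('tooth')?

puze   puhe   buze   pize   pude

puze

burzapi ~ porzapi — Anhanic b corresponds to Tadilen p word-initially before a back vowel.
dusadep ~ zusazep — Anhanic d corresponds to Tadilen z between vowels (before a front vowel).
Applying these to Anhanic 'bude':
  bude → pude   (b→p word-initially before a back vowel)
  pude → puze   (d→z between vowels (before a front vowel))
So the Tadilen cognate is 'puze'.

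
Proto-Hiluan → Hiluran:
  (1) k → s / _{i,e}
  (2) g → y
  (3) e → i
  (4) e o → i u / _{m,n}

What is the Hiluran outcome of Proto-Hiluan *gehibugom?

Hiluran: *gehibugom > yehibuyom > yihibuyom > yihibuyum  (by unconditioned shift, vowel merger, pre-nasal raising)

yihibuyum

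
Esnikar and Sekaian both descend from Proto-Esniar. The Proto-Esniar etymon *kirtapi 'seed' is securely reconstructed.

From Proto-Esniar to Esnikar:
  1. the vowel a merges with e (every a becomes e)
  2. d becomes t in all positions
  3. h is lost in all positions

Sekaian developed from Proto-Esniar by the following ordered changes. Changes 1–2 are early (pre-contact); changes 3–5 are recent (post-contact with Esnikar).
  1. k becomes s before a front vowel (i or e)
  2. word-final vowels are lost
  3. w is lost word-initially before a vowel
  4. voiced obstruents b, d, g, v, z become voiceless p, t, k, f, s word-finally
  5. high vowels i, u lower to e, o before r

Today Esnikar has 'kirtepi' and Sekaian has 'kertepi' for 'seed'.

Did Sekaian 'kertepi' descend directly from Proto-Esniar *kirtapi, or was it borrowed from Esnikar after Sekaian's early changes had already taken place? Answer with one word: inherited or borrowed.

borrowed

If inherited, *kirtapi would pass through all of Sekaian's changes:
Sekaian: *kirtapi
  kirtapi → sirtapi   [palatalisation]
  sirtapi → sirtap   [apocope]
  sirtap (rule 3 does not apply)
  sirtap (rule 4 does not apply)
  sirtap → sertap   [pre-rhotic lowering]
  giving Sekaian sertap.
If borrowed from Esnikar 'kirtepi' after the early changes, it would undergo only the recent ones:
  rule 3 (glide loss): no change (kirtepi)
  rule 4 (final devoicing): no change (kirtepi)
  rule 5 (pre-rhotic lowering): kirtepi → kertepi
  ⇒ as a loan: kertepi
Sekaian 'kertepi' matches the loan outcome 'kertepi', not the inherited 'sertap' — it skipped the early Sekaian changes, so it was borrowed from Esnikar.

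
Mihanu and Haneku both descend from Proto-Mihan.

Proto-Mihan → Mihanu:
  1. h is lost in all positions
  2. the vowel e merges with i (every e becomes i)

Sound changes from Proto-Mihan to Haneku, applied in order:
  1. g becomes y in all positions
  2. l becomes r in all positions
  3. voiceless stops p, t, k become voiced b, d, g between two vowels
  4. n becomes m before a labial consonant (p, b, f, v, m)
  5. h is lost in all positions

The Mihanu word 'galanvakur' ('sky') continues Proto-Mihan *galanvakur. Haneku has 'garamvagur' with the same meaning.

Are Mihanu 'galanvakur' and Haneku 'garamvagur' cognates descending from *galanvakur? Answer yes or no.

Derive the expected Haneku reflex of *galanvakur:
Haneku: *galanvakur > yalanvakur > yaranvakur > yaranvagur > yaramvagur  (by unconditioned shift, unconditioned shift, intervocalic voicing, nasal place assimilation)
The regular Haneku reflex would be 'yaramvagur', but the attested form is 'garamvagur'. The correspondence is irregular, so they are not cognates (the Haneku form has a different source).

no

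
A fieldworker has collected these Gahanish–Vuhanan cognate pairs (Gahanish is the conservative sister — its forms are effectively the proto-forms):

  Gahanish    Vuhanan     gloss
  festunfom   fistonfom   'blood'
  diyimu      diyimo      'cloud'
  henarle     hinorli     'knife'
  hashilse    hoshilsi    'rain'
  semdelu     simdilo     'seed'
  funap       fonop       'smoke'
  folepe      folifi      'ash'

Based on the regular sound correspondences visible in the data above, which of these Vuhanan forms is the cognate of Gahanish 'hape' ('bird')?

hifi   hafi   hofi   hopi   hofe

funap ~ fonop — Gahanish a corresponds to Vuhanan o after a consonant, before a labial obstruent.
folepe ~ folifi — Gahanish p corresponds to Vuhanan f between vowels (before a front vowel).
henarle ~ hinorli, hashilse ~ hoshilsi — Gahanish e corresponds to Vuhanan i word-finally.
Applying these to Gahanish 'hape':
  hape → hope   (a→o after a consonant, before a labial obstruent)
  hope → hofe   (p→f between vowels (before a front vowel))
  hofe → hofi   (e→i word-finally)
So the Vuhanan cognate is 'hofi'.

hofi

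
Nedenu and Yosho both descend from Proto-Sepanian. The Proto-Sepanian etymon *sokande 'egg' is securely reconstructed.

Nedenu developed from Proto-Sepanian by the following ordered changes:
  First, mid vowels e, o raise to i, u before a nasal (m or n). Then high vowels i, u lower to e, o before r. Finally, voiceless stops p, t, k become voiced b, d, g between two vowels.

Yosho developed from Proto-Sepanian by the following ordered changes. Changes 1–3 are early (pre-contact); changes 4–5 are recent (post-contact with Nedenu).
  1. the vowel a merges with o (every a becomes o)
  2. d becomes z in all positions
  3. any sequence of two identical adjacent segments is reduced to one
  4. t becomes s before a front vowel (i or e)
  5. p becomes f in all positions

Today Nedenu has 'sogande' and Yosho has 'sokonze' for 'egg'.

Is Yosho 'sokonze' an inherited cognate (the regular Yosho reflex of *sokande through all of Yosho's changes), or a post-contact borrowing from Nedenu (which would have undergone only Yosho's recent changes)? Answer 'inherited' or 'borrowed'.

If inherited, *sokande would pass through all of Yosho's changes:
Yosho: *sokande > sokonde > sokonze  (by vowel merger, unconditioned shift)
If borrowed from Nedenu 'sogande' after the early changes, it would undergo only the recent ones:
  rule 4 (palatalisation): no change (sogande)
  rule 5 (unconditioned shift): no change (sogande)
  ⇒ as a loan: sogande
Yosho 'sokonze' matches the inherited outcome exactly, so it is an inherited cognate, not a loan.

inherited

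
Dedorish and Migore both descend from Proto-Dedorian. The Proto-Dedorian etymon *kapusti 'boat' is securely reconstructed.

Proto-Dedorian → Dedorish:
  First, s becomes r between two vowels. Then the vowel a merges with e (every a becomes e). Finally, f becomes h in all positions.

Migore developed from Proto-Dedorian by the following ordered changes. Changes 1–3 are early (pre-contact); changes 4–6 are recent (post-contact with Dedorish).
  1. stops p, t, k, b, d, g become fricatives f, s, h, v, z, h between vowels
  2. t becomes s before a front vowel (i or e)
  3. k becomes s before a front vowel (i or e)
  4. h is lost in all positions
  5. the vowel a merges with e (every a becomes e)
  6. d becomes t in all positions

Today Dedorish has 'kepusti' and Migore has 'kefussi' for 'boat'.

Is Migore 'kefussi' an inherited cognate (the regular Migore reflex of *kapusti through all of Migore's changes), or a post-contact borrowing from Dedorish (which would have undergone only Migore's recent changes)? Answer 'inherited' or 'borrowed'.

inherited

If inherited, *kapusti would pass through all of Migore's changes:
Migore: *kapusti > kafusti > kafussi > kefussi  (by intervocalic lenition, palatalisation, vowel merger)
If borrowed from Dedorish 'kepusti' after the early changes, it would undergo only the recent ones:
  rule 4 (h-loss): no change (kepusti)
  rule 5 (vowel merger): no change (kepusti)
  rule 6 (unconditioned shift): no change (kepusti)
  ⇒ as a loan: kepusti
Migore 'kefussi' matches the inherited outcome exactly, so it is an inherited cognate, not a loan.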